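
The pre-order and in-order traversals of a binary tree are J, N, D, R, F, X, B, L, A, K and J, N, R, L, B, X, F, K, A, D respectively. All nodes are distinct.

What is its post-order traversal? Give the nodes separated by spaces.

L B X K A F R D N J

The first element of pre-order is the root; it splits in-order into left and right subtrees.
Root J: left subtree has 0 nodes { }, right has 9 {N, R, L, B, X, F, K, A, D}.
  Root N: left subtree has 0 nodes { }, right has 8 {R, L, B, X, F, K, A, D}.
    Root D: left subtree has 7 nodes {R, L, B, X, F, K, A}, right has 0 { }.
      Root R: left subtree has 0 nodes { }, right has 6 {L, B, X, F, K, A}.
        Root F: left subtree has 3 nodes {L, B, X}, right has 2 {K, A}.
          Root X: left subtree has 2 nodes {L, B}, right has 0 { }.
            Root B: left subtree has 1 node {L}, right has 0 { }.
          Root A: left subtree has 1 node {K}, right has 0 { }.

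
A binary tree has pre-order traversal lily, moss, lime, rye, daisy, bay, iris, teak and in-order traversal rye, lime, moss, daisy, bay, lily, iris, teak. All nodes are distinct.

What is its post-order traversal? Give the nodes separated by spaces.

rye lime bay daisy moss teak iris lily

The first element of pre-order is the root; it splits in-order into left and right subtrees.
Root lily: left subtree has 5 nodes {rye, lime, moss, daisy, bay}, right has 2 {iris, teak}.
  Root moss: left subtree has 2 nodes {rye, lime}, right has 2 {daisy, bay}.
    Root lime: left subtree has 1 node {rye}, right has 0 { }.
    Root daisy: left subtree has 0 nodes { }, right has 1 {bay}.
  Root iris: left subtree has 0 nodes { }, right has 1 {teak}.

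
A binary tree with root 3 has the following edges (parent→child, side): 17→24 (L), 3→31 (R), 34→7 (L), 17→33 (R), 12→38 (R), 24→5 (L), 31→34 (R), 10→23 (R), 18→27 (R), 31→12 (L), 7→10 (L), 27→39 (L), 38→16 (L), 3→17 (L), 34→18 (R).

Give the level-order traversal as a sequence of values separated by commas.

Level-order visits nodes level by level from the root, left to right within each level.
Level 0: 3
Level 1: 17, 31
Level 2: 24, 33, 12, 34
Level 3: 5, 38, 7, 18
Level 4: 16, 10, 27
Level 5: 23, 39

3, 17, 31, 24, 33, 12, 34, 5, 38, 7, 18, 16, 10, 27, 23, 39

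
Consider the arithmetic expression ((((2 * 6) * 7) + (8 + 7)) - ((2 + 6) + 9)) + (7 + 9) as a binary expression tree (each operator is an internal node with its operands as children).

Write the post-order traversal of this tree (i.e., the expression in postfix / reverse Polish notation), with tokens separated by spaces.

Post-order on an expression tree gives postfix notation: for each operator, emit left operand, right operand, then the operator.

2 6 * 7 * 8 7 + + 2 6 + 9 + - 7 9 + +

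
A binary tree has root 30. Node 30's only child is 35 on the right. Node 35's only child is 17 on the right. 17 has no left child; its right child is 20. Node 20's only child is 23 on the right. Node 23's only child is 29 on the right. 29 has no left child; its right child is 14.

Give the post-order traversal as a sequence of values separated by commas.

Post-order visits the left subtree, then the right subtree, then the node.
At 30: no left child.
At 30: go right to 35.
  At 35: no left child.
  At 35: go right to 17.
    At 17: no left child.
    At 17: go right to 20.
      At 20: no left child.
      At 20: go right to 23.
        At 23: no left child.
        At 23: go right to 29.
          At 29: no left child.
          At 29: go right to 14.
            14 is a leaf — visit 14.
          Visit 29.
        Visit 23.
      Visit 20.
    Visit 17.
  Visit 35.
Visit 30.

14, 29, 23, 20, 17, 35, 30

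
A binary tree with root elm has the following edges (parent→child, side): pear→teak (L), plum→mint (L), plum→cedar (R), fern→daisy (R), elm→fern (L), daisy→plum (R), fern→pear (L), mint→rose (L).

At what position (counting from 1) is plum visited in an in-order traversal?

In-order visits the left subtree, then the node, then the right subtree.
At elm: go left to fern.
  At fern: go left to pear.
    At pear: go left to teak.
      teak is a leaf — visit teak.
    Visit pear.
    At pear: no right child.
  Visit fern.
  At fern: go right to daisy.
    At daisy: no left child.
    Visit daisy.
    At daisy: go right to plum.
      At plum: go left to mint.
        At mint: go left to rose.
          rose is a leaf — visit rose.
        Visit mint.
        At mint: no right child.
      Visit plum.
      At plum: go right to cedar.
        cedar is a leaf — visit cedar.
Visit elm.
At elm: no right child.
Full in-order sequence: teak, pear, fern, daisy, rose, mint, plum, cedar, elm.

7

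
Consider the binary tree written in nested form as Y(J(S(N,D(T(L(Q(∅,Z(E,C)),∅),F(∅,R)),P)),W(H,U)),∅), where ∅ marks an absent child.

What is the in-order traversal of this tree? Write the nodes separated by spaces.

N S Q E Z C L T F R D P J H W U Y

In-order visits the left subtree, then the node, then the right subtree.
At Y: go left to J.
  At J: go left to S.
    At S: go left to N.
      N is a leaf — visit N.
    Visit S.
    At S: go right to D.
      At D: go left to T.
        At T: go left to L.
          At L: go left to Q.
            At Q: no left child.
            Visit Q.
            At Q: go right to Z.
              At Z: go left to E.
                E is a leaf — visit E.
              Visit Z.
              At Z: go right to C.
                C is a leaf — visit C.
          Visit L.
          At L: no right child.
        Visit T.
        At T: go right to F.
          At F: no left child.
          Visit F.
          At F: go right to R.
            R is a leaf — visit R.
      Visit D.
      At D: go right to P.
        P is a leaf — visit P.
  Visit J.
  At J: go right to W.
    At W: go left to H.
      H is a leaf — visit H.
    Visit W.
    At W: go right to U.
      U is a leaf — visit U.
Visit Y.
At Y: no right child.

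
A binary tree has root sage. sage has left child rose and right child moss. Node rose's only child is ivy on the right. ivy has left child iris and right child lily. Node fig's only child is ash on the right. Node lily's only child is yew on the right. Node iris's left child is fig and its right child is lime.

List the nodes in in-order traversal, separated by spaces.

rose fig ash iris lime ivy lily yew sage moss

In-order visits the left subtree, then the node, then the right subtree.
At sage: go left to rose.
  At rose: no left child.
  Visit rose.
  At rose: go right to ivy.
    At ivy: go left to iris.
      At iris: go left to fig.
        At fig: no left child.
        Visit fig.
        At fig: go right to ash.
          ash is a leaf — visit ash.
      Visit iris.
      At iris: go right to lime.
        lime is a leaf — visit lime.
    Visit ivy.
    At ivy: go right to lily.
      At lily: no left child.
      Visit lily.
      At lily: go right to yew.
        yew is a leaf — visit yew.
Visit sage.
At sage: go right to moss.
  moss is a leaf — visit moss.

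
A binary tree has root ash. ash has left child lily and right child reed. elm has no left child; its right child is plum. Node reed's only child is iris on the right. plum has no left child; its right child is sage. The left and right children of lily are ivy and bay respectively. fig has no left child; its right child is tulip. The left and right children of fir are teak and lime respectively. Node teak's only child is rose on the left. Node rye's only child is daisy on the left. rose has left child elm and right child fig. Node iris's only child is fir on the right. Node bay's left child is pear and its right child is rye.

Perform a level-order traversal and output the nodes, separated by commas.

Level-order visits nodes level by level from the root, left to right within each level.
Level 0: ash
Level 1: lily, reed
Level 2: ivy, bay, iris
Level 3: pear, rye, fir
Level 4: daisy, teak, lime
Level 5: rose
Level 6: elm, fig
Level 7: plum, tulip
Level 8: sage

ash, lily, reed, ivy, bay, iris, pear, rye, fir, daisy, teak, lime, rose, elm, fig, plum, tulip, sage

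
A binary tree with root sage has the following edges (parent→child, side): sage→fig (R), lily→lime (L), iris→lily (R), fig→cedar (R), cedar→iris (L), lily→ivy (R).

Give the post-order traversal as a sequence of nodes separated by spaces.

lime ivy lily iris cedar fig sage

Post-order visits the left subtree, then the right subtree, then the node.
At sage: no left child.
At sage: go right to fig.
  At fig: no left child.
  At fig: go right to cedar.
    At cedar: go left to iris.
      At iris: no left child.
      At iris: go right to lily.
        At lily: go left to lime.
          lime is a leaf — visit lime.
        At lily: go right to ivy.
          ivy is a leaf — visit ivy.
        Visit lily.
      Visit iris.
    At cedar: no right child.
    Visit cedar.
  Visit fig.
Visit sage.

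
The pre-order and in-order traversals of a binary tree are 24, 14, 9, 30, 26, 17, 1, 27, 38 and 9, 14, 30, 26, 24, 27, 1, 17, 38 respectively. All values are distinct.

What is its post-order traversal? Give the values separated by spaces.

The first element of pre-order is the root; it splits in-order into left and right subtrees.
Root 24: left subtree has 4 nodes {9, 14, 30, 26}, right has 4 {27, 1, 17, 38}.
  Root 14: left subtree has 1 node {9}, right has 2 {30, 26}.
    Root 30: left subtree has 0 nodes { }, right has 1 {26}.
  Root 17: left subtree has 2 nodes {27, 1}, right has 1 {38}.
    Root 1: left subtree has 1 node {27}, right has 0 { }.

9 26 30 14 27 1 38 17 24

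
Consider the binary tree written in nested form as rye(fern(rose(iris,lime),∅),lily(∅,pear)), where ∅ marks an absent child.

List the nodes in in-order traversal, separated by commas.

iris, rose, lime, fern, rye, lily, pear

In-order visits the left subtree, then the node, then the right subtree.
At rye: go left to fern.
  At fern: go left to rose.
    At rose: go left to iris.
      iris is a leaf — visit iris.
    Visit rose.
    At rose: go right to lime.
      lime is a leaf — visit lime.
  Visit fern.
  At fern: no right child.
Visit rye.
At rye: go right to lily.
  At lily: no left child.
  Visit lily.
  At lily: go right to pear.
    pear is a leaf — visit pear.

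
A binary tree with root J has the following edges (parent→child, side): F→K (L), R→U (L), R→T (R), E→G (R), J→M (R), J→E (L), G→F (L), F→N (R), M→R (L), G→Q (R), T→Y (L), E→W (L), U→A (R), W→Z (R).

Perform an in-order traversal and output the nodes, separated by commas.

In-order visits the left subtree, then the node, then the right subtree.
At J: go left to E.
  At E: go left to W.
    At W: no left child.
    Visit W.
    At W: go right to Z.
      Z is a leaf — visit Z.
  Visit E.
  At E: go right to G.
    At G: go left to F.
      At F: go left to K.
        K is a leaf — visit K.
      Visit F.
      At F: go right to N.
        N is a leaf — visit N.
    Visit G.
    At G: go right to Q.
      Q is a leaf — visit Q.
Visit J.
At J: go right to M.
  At M: go left to R.
    At R: go left to U.
      At U: no left child.
      Visit U.
      At U: go right to A.
        A is a leaf — visit A.
    Visit R.
    At R: go right to T.
      At T: go left to Y.
        Y is a leaf — visit Y.
      Visit T.
      At T: no right child.
  Visit M.
  At M: no right child.

W, Z, E, K, F, N, G, Q, J, U, A, R, Y, T, M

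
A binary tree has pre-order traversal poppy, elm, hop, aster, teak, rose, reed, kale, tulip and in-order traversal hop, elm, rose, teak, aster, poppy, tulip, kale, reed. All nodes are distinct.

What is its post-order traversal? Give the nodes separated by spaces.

hop rose teak aster elm tulip kale reed poppy

The first element of pre-order is the root; it splits in-order into left and right subtrees.
Root poppy: left subtree has 5 nodes {hop, elm, rose, teak, aster}, right has 3 {tulip, kale, reed}.
  Root elm: left subtree has 1 node {hop}, right has 3 {rose, teak, aster}.
    Root aster: left subtree has 2 nodes {rose, teak}, right has 0 { }.
      Root teak: left subtree has 1 node {rose}, right has 0 { }.
  Root reed: left subtree has 2 nodes {tulip, kale}, right has 0 { }.
    Root kale: left subtree has 1 node {tulip}, right has 0 { }.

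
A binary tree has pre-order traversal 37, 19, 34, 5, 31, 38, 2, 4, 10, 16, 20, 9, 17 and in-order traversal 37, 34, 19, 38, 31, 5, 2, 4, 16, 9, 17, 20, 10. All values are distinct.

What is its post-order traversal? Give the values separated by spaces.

34 38 31 17 9 20 16 10 4 2 5 19 37

The first element of pre-order is the root; it splits in-order into left and right subtrees.
Root 37: left subtree has 0 nodes { }, right has 12 {34, 19, 38, 31, 5, 2, 4, 16, 9, 17, 20, 10}.
  Root 19: left subtree has 1 node {34}, right has 10 {38, 31, 5, 2, 4, 16, 9, 17, 20, 10}.
    Root 5: left subtree has 2 nodes {38, 31}, right has 7 {2, 4, 16, 9, 17, 20, 10}.
      Root 31: left subtree has 1 node {38}, right has 0 { }.
      Root 2: left subtree has 0 nodes { }, right has 6 {4, 16, 9, 17, 20, 10}.
        Root 4: left subtree has 0 nodes { }, right has 5 {16, 9, 17, 20, 10}.
          Root 10: left subtree has 4 nodes {16, 9, 17, 20}, right has 0 { }.
            Root 16: left subtree has 0 nodes { }, right has 3 {9, 17, 20}.
              Root 20: left subtree has 2 nodes {9, 17}, right has 0 { }.
                Root 9: left subtree has 0 nodes { }, right has 1 {17}.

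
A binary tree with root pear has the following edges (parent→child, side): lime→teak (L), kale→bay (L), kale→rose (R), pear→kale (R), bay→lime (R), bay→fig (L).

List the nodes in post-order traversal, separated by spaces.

fig teak lime bay rose kale pear

Post-order visits the left subtree, then the right subtree, then the node.
At pear: no left child.
At pear: go right to kale.
  At kale: go left to bay.
    At bay: go left to fig.
      fig is a leaf — visit fig.
    At bay: go right to lime.
      At lime: go left to teak.
        teak is a leaf — visit teak.
      At lime: no right child.
      Visit lime.
    Visit bay.
  At kale: go right to rose.
    rose is a leaf — visit rose.
  Visit kale.
Visit pear.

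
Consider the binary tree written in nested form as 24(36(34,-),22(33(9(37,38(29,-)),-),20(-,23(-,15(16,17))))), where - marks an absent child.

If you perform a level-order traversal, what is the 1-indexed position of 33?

Level-order visits nodes level by level from the root, left to right within each level.
Level 0: 24
Level 1: 36, 22
Level 2: 34, 33, 20
Level 3: 9, 23
Level 4: 37, 38, 15
Level 5: 29, 16, 17
Full level-order sequence: 24, 36, 22, 34, 33, 20, 9, 23, 37, 38, 15, 29, 16, 17.

5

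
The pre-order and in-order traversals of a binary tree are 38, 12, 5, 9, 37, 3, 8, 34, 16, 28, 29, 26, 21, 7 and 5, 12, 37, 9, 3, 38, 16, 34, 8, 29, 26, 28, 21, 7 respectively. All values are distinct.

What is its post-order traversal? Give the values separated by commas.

5, 37, 3, 9, 12, 16, 34, 26, 29, 7, 21, 28, 8, 38

The first element of pre-order is the root; it splits in-order into left and right subtrees.
Root 38: left subtree has 5 nodes {5, 12, 37, 9, 3}, right has 8 {16, 34, 8, 29, 26, 28, 21, 7}.
  Root 12: left subtree has 1 node {5}, right has 3 {37, 9, 3}.
    Root 9: left subtree has 1 node {37}, right has 1 {3}.
  Root 8: left subtree has 2 nodes {16, 34}, right has 5 {29, 26, 28, 21, 7}.
    Root 34: left subtree has 1 node {16}, right has 0 { }.
    Root 28: left subtree has 2 nodes {29, 26}, right has 2 {21, 7}.
      Root 29: left subtree has 0 nodes { }, right has 1 {26}.
      Root 21: left subtree has 0 nodes { }, right has 1 {7}.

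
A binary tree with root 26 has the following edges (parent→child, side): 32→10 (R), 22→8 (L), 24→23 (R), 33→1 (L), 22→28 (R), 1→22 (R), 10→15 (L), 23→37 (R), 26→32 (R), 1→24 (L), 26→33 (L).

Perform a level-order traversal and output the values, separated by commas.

Level-order visits nodes level by level from the root, left to right within each level.
Level 0: 26
Level 1: 33, 32
Level 2: 1, 10
Level 3: 24, 22, 15
Level 4: 23, 8, 28
Level 5: 37

26, 33, 32, 1, 10, 24, 22, 15, 23, 8, 28, 37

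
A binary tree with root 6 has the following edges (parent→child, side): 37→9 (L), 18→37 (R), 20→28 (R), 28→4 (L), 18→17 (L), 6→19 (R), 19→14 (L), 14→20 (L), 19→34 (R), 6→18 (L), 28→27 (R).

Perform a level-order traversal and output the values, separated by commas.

6, 18, 19, 17, 37, 14, 34, 9, 20, 28, 4, 27

Level-order visits nodes level by level from the root, left to right within each level.
Level 0: 6
Level 1: 18, 19
Level 2: 17, 37, 14, 34
Level 3: 9, 20
Level 4: 28
Level 5: 4, 27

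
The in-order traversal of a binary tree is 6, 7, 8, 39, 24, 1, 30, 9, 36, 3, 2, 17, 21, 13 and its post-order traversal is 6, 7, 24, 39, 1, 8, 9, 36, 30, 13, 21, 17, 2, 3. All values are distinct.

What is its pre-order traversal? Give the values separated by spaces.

The last element of post-order is the root; it splits in-order into left and right subtrees.
Root 3: left subtree has 9 nodes {6, 7, 8, 39, 24, 1, 30, 9, 36}, right has 4 {2, 17, 21, 13}.
  Root 30: left subtree has 6 nodes {6, 7, 8, 39, 24, 1}, right has 2 {9, 36}.
    Root 8: left subtree has 2 nodes {6, 7}, right has 3 {39, 24, 1}.
      Root 7: left subtree has 1 node {6}, right has 0 { }.
      Root 1: left subtree has 2 nodes {39, 24}, right has 0 { }.
        Root 39: left subtree has 0 nodes { }, right has 1 {24}.
    Root 36: left subtree has 1 node {9}, right has 0 { }.
  Root 2: left subtree has 0 nodes { }, right has 3 {17, 21, 13}.
    Root 17: left subtree has 0 nodes { }, right has 2 {21, 13}.
      Root 21: left subtree has 0 nodes { }, right has 1 {13}.

3 30 8 7 6 1 39 24 36 9 2 17 21 13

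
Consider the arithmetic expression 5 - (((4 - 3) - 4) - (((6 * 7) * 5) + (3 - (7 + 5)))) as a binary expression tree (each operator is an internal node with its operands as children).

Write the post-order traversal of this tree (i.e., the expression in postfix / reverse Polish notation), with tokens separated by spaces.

Post-order on an expression tree gives postfix notation: for each operator, emit left operand, right operand, then the operator.

5 4 3 - 4 - 6 7 * 5 * 3 7 5 + - + - -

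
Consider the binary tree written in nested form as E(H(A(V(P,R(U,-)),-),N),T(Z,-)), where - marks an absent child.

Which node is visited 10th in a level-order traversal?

U

Level-order visits nodes level by level from the root, left to right within each level.
Level 0: E
Level 1: H, T
Level 2: A, N, Z
Level 3: V
Level 4: P, R
Level 5: U
Full level-order sequence: E, H, T, A, N, Z, V, P, R, U.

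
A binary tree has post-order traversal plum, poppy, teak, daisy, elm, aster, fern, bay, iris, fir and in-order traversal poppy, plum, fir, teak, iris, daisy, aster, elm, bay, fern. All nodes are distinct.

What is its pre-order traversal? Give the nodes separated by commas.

The last element of post-order is the root; it splits in-order into left and right subtrees.
Root fir: left subtree has 2 nodes {poppy, plum}, right has 7 {teak, iris, daisy, aster, elm, bay, fern}.
  Root poppy: left subtree has 0 nodes { }, right has 1 {plum}.
  Root iris: left subtree has 1 node {teak}, right has 5 {daisy, aster, elm, bay, fern}.
    Root bay: left subtree has 3 nodes {daisy, aster, elm}, right has 1 {fern}.
      Root aster: left subtree has 1 node {daisy}, right has 1 {elm}.

fir, poppy, plum, iris, teak, bay, aster, daisy, elm, fern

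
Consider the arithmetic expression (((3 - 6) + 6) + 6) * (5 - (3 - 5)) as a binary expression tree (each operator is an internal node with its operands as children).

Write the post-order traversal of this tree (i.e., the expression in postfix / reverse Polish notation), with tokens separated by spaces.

3 6 - 6 + 6 + 5 3 5 - - *

Post-order on an expression tree gives postfix notation: for each operator, emit left operand, right operand, then the operator.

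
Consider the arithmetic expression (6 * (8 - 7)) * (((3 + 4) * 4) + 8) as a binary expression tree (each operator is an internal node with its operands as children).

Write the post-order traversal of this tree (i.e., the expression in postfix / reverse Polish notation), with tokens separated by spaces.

Post-order on an expression tree gives postfix notation: for each operator, emit left operand, right operand, then the operator.

6 8 7 - * 3 4 + 4 * 8 + *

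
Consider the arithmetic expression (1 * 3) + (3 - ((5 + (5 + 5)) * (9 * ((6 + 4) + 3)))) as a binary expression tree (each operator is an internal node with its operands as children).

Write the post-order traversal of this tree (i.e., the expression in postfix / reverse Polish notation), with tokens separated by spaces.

1 3 * 3 5 5 5 + + 9 6 4 + 3 + * * - +

Post-order on an expression tree gives postfix notation: for each operator, emit left operand, right operand, then the operator.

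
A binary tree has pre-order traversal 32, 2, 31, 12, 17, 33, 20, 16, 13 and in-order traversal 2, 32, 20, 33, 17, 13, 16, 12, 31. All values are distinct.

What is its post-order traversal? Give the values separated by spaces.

2 20 33 13 16 17 12 31 32

The first element of pre-order is the root; it splits in-order into left and right subtrees.
Root 32: left subtree has 1 node {2}, right has 7 {20, 33, 17, 13, 16, 12, 31}.
  Root 31: left subtree has 6 nodes {20, 33, 17, 13, 16, 12}, right has 0 { }.
    Root 12: left subtree has 5 nodes {20, 33, 17, 13, 16}, right has 0 { }.
      Root 17: left subtree has 2 nodes {20, 33}, right has 2 {13, 16}.
        Root 33: left subtree has 1 node {20}, right has 0 { }.
        Root 16: left subtree has 1 node {13}, right has 0 { }.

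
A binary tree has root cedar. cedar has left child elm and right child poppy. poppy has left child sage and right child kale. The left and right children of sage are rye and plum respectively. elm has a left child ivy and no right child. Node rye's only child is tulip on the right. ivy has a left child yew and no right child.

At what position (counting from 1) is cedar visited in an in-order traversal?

In-order visits the left subtree, then the node, then the right subtree.
At cedar: go left to elm.
  At elm: go left to ivy.
    At ivy: go left to yew.
      yew is a leaf — visit yew.
    Visit ivy.
    At ivy: no right child.
  Visit elm.
  At elm: no right child.
Visit cedar.
At cedar: go right to poppy.
  At poppy: go left to sage.
    At sage: go left to rye.
      At rye: no left child.
      Visit rye.
      At rye: go right to tulip.
        tulip is a leaf — visit tulip.
    Visit sage.
    At sage: go right to plum.
      plum is a leaf — visit plum.
  Visit poppy.
  At poppy: go right to kale.
    kale is a leaf — visit kale.
Full in-order sequence: yew, ivy, elm, cedar, rye, tulip, sage, plum, poppy, kale.

4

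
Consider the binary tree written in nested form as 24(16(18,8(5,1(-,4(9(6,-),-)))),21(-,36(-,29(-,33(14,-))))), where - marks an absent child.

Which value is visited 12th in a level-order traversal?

Level-order visits nodes level by level from the root, left to right within each level.
Level 0: 24
Level 1: 16, 21
Level 2: 18, 8, 36
Level 3: 5, 1, 29
Level 4: 4, 33
Level 5: 9, 14
Level 6: 6
Full level-order sequence: 24, 16, 21, 18, 8, 36, 5, 1, 29, 4, 33, 9, 14, 6.

9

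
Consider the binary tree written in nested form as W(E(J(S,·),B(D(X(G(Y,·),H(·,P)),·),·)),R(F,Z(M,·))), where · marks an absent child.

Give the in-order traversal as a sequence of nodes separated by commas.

In-order visits the left subtree, then the node, then the right subtree.
At W: go left to E.
  At E: go left to J.
    At J: go left to S.
      S is a leaf — visit S.
    Visit J.
    At J: no right child.
  Visit E.
  At E: go right to B.
    At B: go left to D.
      At D: go left to X.
        At X: go left to G.
          At G: go left to Y.
            Y is a leaf — visit Y.
          Visit G.
          At G: no right child.
        Visit X.
        At X: go right to H.
          At H: no left child.
          Visit H.
          At H: go right to P.
            P is a leaf — visit P.
      Visit D.
      At D: no right child.
    Visit B.
    At B: no right child.
Visit W.
At W: go right to R.
  At R: go left to F.
    F is a leaf — visit F.
  Visit R.
  At R: go right to Z.
    At Z: go left to M.
      M is a leaf — visit M.
    Visit Z.
    At Z: no right child.

S, J, E, Y, G, X, H, P, D, B, W, F, R, M, Z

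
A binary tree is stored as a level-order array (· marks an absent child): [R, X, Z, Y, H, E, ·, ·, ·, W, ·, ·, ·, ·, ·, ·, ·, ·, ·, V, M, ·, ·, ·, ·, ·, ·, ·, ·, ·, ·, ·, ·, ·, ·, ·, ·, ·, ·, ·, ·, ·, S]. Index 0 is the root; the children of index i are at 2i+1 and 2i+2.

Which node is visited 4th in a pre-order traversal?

H

Pre-order visits the node, then its left subtree, then its right subtree.
Visit R.
At R: go left to X.
  Visit X.
  At X: go left to Y.
    Y is a leaf — visit Y.
  At X: go right to H.
    Visit H.
    At H: go left to W.
      Visit W.
      At W: go left to V.
        V is a leaf — visit V.
      At W: go right to M.
        Visit M.
        At M: no left child.
        At M: go right to S.
          S is a leaf — visit S.
    At H: no right child.
At R: go right to Z.
  Visit Z.
  At Z: go left to E.
    E is a leaf — visit E.
  At Z: no right child.
Full pre-order sequence: R, X, Y, H, W, V, M, S, Z, E.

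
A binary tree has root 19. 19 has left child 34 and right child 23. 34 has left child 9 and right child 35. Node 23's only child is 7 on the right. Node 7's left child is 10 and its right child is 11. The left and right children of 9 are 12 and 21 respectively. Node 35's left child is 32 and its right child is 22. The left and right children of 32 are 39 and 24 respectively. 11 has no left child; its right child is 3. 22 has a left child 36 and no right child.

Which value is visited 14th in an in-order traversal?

In-order visits the left subtree, then the node, then the right subtree.
At 19: go left to 34.
  At 34: go left to 9.
    At 9: go left to 12.
      12 is a leaf — visit 12.
    Visit 9.
    At 9: go right to 21.
      21 is a leaf — visit 21.
  Visit 34.
  At 34: go right to 35.
    At 35: go left to 32.
      At 32: go left to 39.
        39 is a leaf — visit 39.
      Visit 32.
      At 32: go right to 24.
        24 is a leaf — visit 24.
    Visit 35.
    At 35: go right to 22.
      At 22: go left to 36.
        36 is a leaf — visit 36.
      Visit 22.
      At 22: no right child.
Visit 19.
At 19: go right to 23.
  At 23: no left child.
  Visit 23.
  At 23: go right to 7.
    At 7: go left to 10.
      10 is a leaf — visit 10.
    Visit 7.
    At 7: go right to 11.
      At 11: no left child.
      Visit 11.
      At 11: go right to 3.
        3 is a leaf — visit 3.
Full in-order sequence: 12, 9, 21, 34, 39, 32, 24, 35, 36, 22, 19, 23, 10, 7, 11, 3.

7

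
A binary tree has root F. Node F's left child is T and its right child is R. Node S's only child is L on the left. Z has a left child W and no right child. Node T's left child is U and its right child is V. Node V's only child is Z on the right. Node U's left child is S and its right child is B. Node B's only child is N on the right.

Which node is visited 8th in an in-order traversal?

In-order visits the left subtree, then the node, then the right subtree.
At F: go left to T.
  At T: go left to U.
    At U: go left to S.
      At S: go left to L.
        L is a leaf — visit L.
      Visit S.
      At S: no right child.
    Visit U.
    At U: go right to B.
      At B: no left child.
      Visit B.
      At B: go right to N.
        N is a leaf — visit N.
  Visit T.
  At T: go right to V.
    At V: no left child.
    Visit V.
    At V: go right to Z.
      At Z: go left to W.
        W is a leaf — visit W.
      Visit Z.
      At Z: no right child.
Visit F.
At F: go right to R.
  R is a leaf — visit R.
Full in-order sequence: L, S, U, B, N, T, V, W, Z, F, R.

W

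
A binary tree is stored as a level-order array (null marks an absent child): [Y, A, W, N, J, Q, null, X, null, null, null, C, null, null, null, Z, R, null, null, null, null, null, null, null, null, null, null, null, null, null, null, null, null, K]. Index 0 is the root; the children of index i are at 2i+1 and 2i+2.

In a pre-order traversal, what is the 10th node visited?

Pre-order visits the node, then its left subtree, then its right subtree.
Visit Y.
At Y: go left to A.
  Visit A.
  At A: go left to N.
    Visit N.
    At N: go left to X.
      Visit X.
      At X: go left to Z.
        Z is a leaf — visit Z.
      At X: go right to R.
        Visit R.
        At R: go left to K.
          K is a leaf — visit K.
        At R: no right child.
    At N: no right child.
  At A: go right to J.
    J is a leaf — visit J.
At Y: go right to W.
  Visit W.
  At W: go left to Q.
    Visit Q.
    At Q: go left to C.
      C is a leaf — visit C.
    At Q: no right child.
  At W: no right child.
Full pre-order sequence: Y, A, N, X, Z, R, K, J, W, Q, C.

Q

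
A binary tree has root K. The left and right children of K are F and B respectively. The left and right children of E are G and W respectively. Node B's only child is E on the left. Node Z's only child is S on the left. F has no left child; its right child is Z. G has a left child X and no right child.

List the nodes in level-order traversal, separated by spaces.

K F B Z E S G W X

Level-order visits nodes level by level from the root, left to right within each level.
Level 0: K
Level 1: F, B
Level 2: Z, E
Level 3: S, G, W
Level 4: X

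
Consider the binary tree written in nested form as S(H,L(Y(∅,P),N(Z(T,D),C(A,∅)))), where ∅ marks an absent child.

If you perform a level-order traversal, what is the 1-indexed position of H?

Level-order visits nodes level by level from the root, left to right within each level.
Level 0: S
Level 1: H, L
Level 2: Y, N
Level 3: P, Z, C
Level 4: T, D, A
Full level-order sequence: S, H, L, Y, N, P, Z, C, T, D, A.

2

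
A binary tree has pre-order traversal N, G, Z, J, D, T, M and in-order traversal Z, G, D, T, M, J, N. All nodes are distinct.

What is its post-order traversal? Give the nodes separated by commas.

The first element of pre-order is the root; it splits in-order into left and right subtrees.
Root N: left subtree has 6 nodes {Z, G, D, T, M, J}, right has 0 { }.
  Root G: left subtree has 1 node {Z}, right has 4 {D, T, M, J}.
    Root J: left subtree has 3 nodes {D, T, M}, right has 0 { }.
      Root D: left subtree has 0 nodes { }, right has 2 {T, M}.
        Root T: left subtree has 0 nodes { }, right has 1 {M}.

Z, M, T, D, J, G, N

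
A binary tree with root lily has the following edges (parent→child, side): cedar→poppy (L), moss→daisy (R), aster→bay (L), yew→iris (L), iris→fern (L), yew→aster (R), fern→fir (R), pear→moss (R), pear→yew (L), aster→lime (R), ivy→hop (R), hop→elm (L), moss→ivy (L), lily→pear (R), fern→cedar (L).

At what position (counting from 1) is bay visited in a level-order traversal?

10

Level-order visits nodes level by level from the root, left to right within each level.
Level 0: lily
Level 1: pear
Level 2: yew, moss
Level 3: iris, aster, ivy, daisy
Level 4: fern, bay, lime, hop
Level 5: cedar, fir, elm
Level 6: poppy
Full level-order sequence: lily, pear, yew, moss, iris, aster, ivy, daisy, fern, bay, lime, hop, cedar, fir, elm, poppy.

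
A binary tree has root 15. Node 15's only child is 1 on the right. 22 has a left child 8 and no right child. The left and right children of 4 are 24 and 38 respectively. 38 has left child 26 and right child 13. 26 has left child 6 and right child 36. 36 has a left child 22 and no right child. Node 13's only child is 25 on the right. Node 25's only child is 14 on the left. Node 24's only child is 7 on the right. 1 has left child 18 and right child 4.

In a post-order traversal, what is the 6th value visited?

22

Post-order visits the left subtree, then the right subtree, then the node.
At 15: no left child.
At 15: go right to 1.
  At 1: go left to 18.
    18 is a leaf — visit 18.
  At 1: go right to 4.
    At 4: go left to 24.
      At 24: no left child.
      At 24: go right to 7.
        7 is a leaf — visit 7.
      Visit 24.
    At 4: go right to 38.
      At 38: go left to 26.
        At 26: go left to 6.
          6 is a leaf — visit 6.
        At 26: go right to 36.
          At 36: go left to 22.
            At 22: go left to 8.
              8 is a leaf — visit 8.
            At 22: no right child.
            Visit 22.
          At 36: no right child.
          Visit 36.
        Visit 26.
      At 38: go right to 13.
        At 13: no left child.
        At 13: go right to 25.
          At 25: go left to 14.
            14 is a leaf — visit 14.
          At 25: no right child.
          Visit 25.
        Visit 13.
      Visit 38.
    Visit 4.
  Visit 1.
Visit 15.
Full post-order sequence: 18, 7, 24, 6, 8, 22, 36, 26, 14, 25, 13, 38, 4, 1, 15.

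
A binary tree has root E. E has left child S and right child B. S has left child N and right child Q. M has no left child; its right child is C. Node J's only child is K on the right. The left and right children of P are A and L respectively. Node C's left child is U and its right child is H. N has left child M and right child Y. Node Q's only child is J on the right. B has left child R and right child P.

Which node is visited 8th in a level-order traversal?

Level-order visits nodes level by level from the root, left to right within each level.
Level 0: E
Level 1: S, B
Level 2: N, Q, R, P
Level 3: M, Y, J, A, L
Level 4: C, K
Level 5: U, H
Full level-order sequence: E, S, B, N, Q, R, P, M, Y, J, A, L, C, K, U, H.

M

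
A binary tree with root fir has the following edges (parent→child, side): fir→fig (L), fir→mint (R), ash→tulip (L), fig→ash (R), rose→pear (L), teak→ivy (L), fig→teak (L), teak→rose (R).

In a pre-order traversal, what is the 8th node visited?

tulip

Pre-order visits the node, then its left subtree, then its right subtree.
Visit fir.
At fir: go left to fig.
  Visit fig.
  At fig: go left to teak.
    Visit teak.
    At teak: go left to ivy.
      ivy is a leaf — visit ivy.
    At teak: go right to rose.
      Visit rose.
      At rose: go left to pear.
        pear is a leaf — visit pear.
      At rose: no right child.
  At fig: go right to ash.
    Visit ash.
    At ash: go left to tulip.
      tulip is a leaf — visit tulip.
    At ash: no right child.
At fir: go right to mint.
  mint is a leaf — visit mint.
Full pre-order sequence: fir, fig, teak, ivy, rose, pear, ash, tulip, mint.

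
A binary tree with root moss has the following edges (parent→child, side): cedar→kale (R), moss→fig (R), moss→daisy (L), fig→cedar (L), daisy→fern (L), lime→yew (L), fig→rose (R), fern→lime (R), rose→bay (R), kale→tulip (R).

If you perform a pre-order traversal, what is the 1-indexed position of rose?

10

Pre-order visits the node, then its left subtree, then its right subtree.
Visit moss.
At moss: go left to daisy.
  Visit daisy.
  At daisy: go left to fern.
    Visit fern.
    At fern: no left child.
    At fern: go right to lime.
      Visit lime.
      At lime: go left to yew.
        yew is a leaf — visit yew.
      At lime: no right child.
  At daisy: no right child.
At moss: go right to fig.
  Visit fig.
  At fig: go left to cedar.
    Visit cedar.
    At cedar: no left child.
    At cedar: go right to kale.
      Visit kale.
      At kale: no left child.
      At kale: go right to tulip.
        tulip is a leaf — visit tulip.
  At fig: go right to rose.
    Visit rose.
    At rose: no left child.
    At rose: go right to bay.
      bay is a leaf — visit bay.
Full pre-order sequence: moss, daisy, fern, lime, yew, fig, cedar, kale, tulip, rose, bay.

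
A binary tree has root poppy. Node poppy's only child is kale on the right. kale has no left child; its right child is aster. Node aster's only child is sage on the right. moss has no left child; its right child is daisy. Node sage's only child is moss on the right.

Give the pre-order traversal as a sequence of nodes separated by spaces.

Pre-order visits the node, then its left subtree, then its right subtree.
Visit poppy.
At poppy: no left child.
At poppy: go right to kale.
  Visit kale.
  At kale: no left child.
  At kale: go right to aster.
    Visit aster.
    At aster: no left child.
    At aster: go right to sage.
      Visit sage.
      At sage: no left child.
      At sage: go right to moss.
        Visit moss.
        At moss: no left child.
        At moss: go right to daisy.
          daisy is a leaf — visit daisy.

poppy kale aster sage moss daisy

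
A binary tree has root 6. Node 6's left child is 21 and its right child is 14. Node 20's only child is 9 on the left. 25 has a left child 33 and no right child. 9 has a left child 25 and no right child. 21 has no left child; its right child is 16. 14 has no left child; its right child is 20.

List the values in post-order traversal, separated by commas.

16, 21, 33, 25, 9, 20, 14, 6

Post-order visits the left subtree, then the right subtree, then the node.
At 6: go left to 21.
  At 21: no left child.
  At 21: go right to 16.
    16 is a leaf — visit 16.
  Visit 21.
At 6: go right to 14.
  At 14: no left child.
  At 14: go right to 20.
    At 20: go left to 9.
      At 9: go left to 25.
        At 25: go left to 33.
          33 is a leaf — visit 33.
        At 25: no right child.
        Visit 25.
      At 9: no right child.
      Visit 9.
    At 20: no right child.
    Visit 20.
  Visit 14.
Visit 6.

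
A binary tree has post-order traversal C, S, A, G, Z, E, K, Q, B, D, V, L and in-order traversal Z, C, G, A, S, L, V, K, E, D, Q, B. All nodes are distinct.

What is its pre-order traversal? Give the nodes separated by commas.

L, Z, G, C, A, S, V, D, K, E, B, Q

The last element of post-order is the root; it splits in-order into left and right subtrees.
Root L: left subtree has 5 nodes {Z, C, G, A, S}, right has 6 {V, K, E, D, Q, B}.
  Root Z: left subtree has 0 nodes { }, right has 4 {C, G, A, S}.
    Root G: left subtree has 1 node {C}, right has 2 {A, S}.
      Root A: left subtree has 0 nodes { }, right has 1 {S}.
  Root V: left subtree has 0 nodes { }, right has 5 {K, E, D, Q, B}.
    Root D: left subtree has 2 nodes {K, E}, right has 2 {Q, B}.
      Root K: left subtree has 0 nodes { }, right has 1 {E}.
      Root B: left subtree has 1 node {Q}, right has 0 { }.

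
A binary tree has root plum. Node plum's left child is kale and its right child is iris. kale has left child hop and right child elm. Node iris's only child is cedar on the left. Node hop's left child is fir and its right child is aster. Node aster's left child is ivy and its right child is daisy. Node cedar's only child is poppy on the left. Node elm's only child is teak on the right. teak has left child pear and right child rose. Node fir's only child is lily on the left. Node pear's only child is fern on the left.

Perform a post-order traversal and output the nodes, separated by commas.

lily, fir, ivy, daisy, aster, hop, fern, pear, rose, teak, elm, kale, poppy, cedar, iris, plum

Post-order visits the left subtree, then the right subtree, then the node.
At plum: go left to kale.
  At kale: go left to hop.
    At hop: go left to fir.
      At fir: go left to lily.
        lily is a leaf — visit lily.
      At fir: no right child.
      Visit fir.
    At hop: go right to aster.
      At aster: go left to ivy.
        ivy is a leaf — visit ivy.
      At aster: go right to daisy.
        daisy is a leaf — visit daisy.
      Visit aster.
    Visit hop.
  At kale: go right to elm.
    At elm: no left child.
    At elm: go right to teak.
      At teak: go left to pear.
        At pear: go left to fern.
          fern is a leaf — visit fern.
        At pear: no right child.
        Visit pear.
      At teak: go right to rose.
        rose is a leaf — visit rose.
      Visit teak.
    Visit elm.
  Visit kale.
At plum: go right to iris.
  At iris: go left to cedar.
    At cedar: go left to poppy.
      poppy is a leaf — visit poppy.
    At cedar: no right child.
    Visit cedar.
  At iris: no right child.
  Visit iris.
Visit plum.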